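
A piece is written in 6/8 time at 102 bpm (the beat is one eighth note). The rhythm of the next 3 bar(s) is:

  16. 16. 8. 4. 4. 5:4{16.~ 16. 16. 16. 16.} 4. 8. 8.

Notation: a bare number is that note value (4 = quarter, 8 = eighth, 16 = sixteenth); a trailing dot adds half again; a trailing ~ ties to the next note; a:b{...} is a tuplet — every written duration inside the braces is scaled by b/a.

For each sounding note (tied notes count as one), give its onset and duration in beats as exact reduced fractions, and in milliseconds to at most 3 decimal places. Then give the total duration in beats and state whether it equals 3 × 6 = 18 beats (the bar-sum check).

1) 0.0ms=0b +441.176ms=3/4b
2) 441.176ms=3/4b +441.176ms=3/4b
3) 882.353ms=3/2b +882.353ms=3/2b
4) 1764.706ms=3b +1764.706ms=3b
5) 3529.412ms=6b +1764.706ms=3b
6) 5294.118ms=9b +705.882ms=6/5b
7) 6000.0ms=51/5b +352.941ms=3/5b
8) 6352.941ms=54/5b +352.941ms=3/5b
9) 6705.882ms=57/5b +352.941ms=3/5b
10) 7058.824ms=12b +1764.706ms=3b
11) 8823.529ms=15b +882.353ms=3/2b
12) 9705.882ms=33/2b +882.353ms=3/2b
Σ=18b of 18 (102bpm 6/8) — PASS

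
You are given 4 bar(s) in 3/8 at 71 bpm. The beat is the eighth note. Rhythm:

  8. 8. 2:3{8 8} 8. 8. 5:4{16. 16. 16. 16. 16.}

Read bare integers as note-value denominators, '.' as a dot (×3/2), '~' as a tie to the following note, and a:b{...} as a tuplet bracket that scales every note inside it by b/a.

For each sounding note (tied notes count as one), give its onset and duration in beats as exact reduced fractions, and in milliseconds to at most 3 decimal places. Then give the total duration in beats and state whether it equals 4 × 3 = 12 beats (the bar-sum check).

1) 0.0ms=0b +1267.606ms=3/2b
2) 1267.606ms=3/2b +1267.606ms=3/2b
3) 2535.211ms=3b +1267.606ms=3/2b
4) 3802.817ms=9/2b +1267.606ms=3/2b
5) 5070.423ms=6b +1267.606ms=3/2b
6) 6338.028ms=15/2b +1267.606ms=3/2b
7) 7605.634ms=9b +507.042ms=3/5b
8) 8112.676ms=48/5b +507.042ms=3/5b
9) 8619.718ms=51/5b +507.042ms=3/5b
10) 9126.761ms=54/5b +507.042ms=3/5b
11) 9633.803ms=57/5b +507.042ms=3/5b
Σ=12b of 12 (71bpm 3/8) — PASS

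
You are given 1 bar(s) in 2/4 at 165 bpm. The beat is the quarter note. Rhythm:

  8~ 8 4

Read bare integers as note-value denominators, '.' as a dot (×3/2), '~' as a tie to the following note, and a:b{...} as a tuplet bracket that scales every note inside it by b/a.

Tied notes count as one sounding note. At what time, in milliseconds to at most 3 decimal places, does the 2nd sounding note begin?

1. 0.0ms @ 0 + 363.636ms (1)
2. 363.636ms @ 1 + 363.636ms (1)

note 2 onset = 1b = 363.636ms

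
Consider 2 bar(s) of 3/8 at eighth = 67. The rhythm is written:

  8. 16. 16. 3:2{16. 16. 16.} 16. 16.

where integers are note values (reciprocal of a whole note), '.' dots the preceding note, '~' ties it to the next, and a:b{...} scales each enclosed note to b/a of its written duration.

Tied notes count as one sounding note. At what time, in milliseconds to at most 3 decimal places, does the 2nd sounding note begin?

note 2 onset = 3/2b = 1343.284ms

1. 0.0ms @ 0 + 1343.284ms (3/2)
2. 1343.284ms @ 3/2 + 671.642ms (3/4)
3. 2014.925ms @ 9/4 + 671.642ms (3/4)
4. 2686.567ms @ 3 + 447.761ms (1/2)
5. 3134.328ms @ 7/2 + 447.761ms (1/2)
6. 3582.09ms @ 4 + 447.761ms (1/2)
7. 4029.851ms @ 9/2 + 671.642ms (3/4)
8. 4701.493ms @ 21/4 + 671.642ms (3/4)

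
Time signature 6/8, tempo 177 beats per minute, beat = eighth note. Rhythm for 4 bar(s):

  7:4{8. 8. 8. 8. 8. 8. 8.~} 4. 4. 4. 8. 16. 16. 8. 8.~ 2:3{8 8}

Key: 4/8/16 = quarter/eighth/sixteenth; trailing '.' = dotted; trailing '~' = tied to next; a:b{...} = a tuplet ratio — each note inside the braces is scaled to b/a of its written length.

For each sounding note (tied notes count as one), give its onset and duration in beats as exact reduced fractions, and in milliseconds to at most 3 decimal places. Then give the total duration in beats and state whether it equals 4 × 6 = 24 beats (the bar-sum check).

1) 0.0ms=0b +290.557ms=6/7b
2) 290.557ms=6/7b +290.557ms=6/7b
3) 581.114ms=12/7b +290.557ms=6/7b
4) 871.671ms=18/7b +290.557ms=6/7b
5) 1162.228ms=24/7b +290.557ms=6/7b
6) 1452.785ms=30/7b +290.557ms=6/7b
7) 1743.341ms=36/7b +1307.506ms=27/7b
8) 3050.847ms=9b +1016.949ms=3b
9) 4067.797ms=12b +1016.949ms=3b
10) 5084.746ms=15b +508.475ms=3/2b
11) 5593.22ms=33/2b +254.237ms=3/4b
12) 5847.458ms=69/4b +254.237ms=3/4b
13) 6101.695ms=18b +508.475ms=3/2b
14) 6610.169ms=39/2b +1016.949ms=3b
15) 7627.119ms=45/2b +508.475ms=3/2b
Σ=24b of 24 (177bpm 6/8) — PASS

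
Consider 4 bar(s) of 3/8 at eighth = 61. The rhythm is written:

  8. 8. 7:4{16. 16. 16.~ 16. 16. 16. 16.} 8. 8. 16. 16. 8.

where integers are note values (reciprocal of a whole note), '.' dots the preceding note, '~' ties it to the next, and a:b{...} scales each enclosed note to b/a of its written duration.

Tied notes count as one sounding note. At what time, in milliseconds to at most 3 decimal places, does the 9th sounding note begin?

note 9 onset = 6b = 5901.639ms

1. 0.0ms @ 0 + 1475.41ms (3/2)
2. 1475.41ms @ 3/2 + 1475.41ms (3/2)
3. 2950.82ms @ 3 + 421.546ms (3/7)
4. 3372.365ms @ 24/7 + 421.546ms (3/7)
5. 3793.911ms @ 27/7 + 843.091ms (6/7)
6. 4637.002ms @ 33/7 + 421.546ms (3/7)
7. 5058.548ms @ 36/7 + 421.546ms (3/7)
8. 5480.094ms @ 39/7 + 421.546ms (3/7)
9. 5901.639ms @ 6 + 1475.41ms (3/2)
10. 7377.049ms @ 15/2 + 1475.41ms (3/2)
11. 8852.459ms @ 9 + 737.705ms (3/4)
12. 9590.164ms @ 39/4 + 737.705ms (3/4)
13. 10327.869ms @ 21/2 + 1475.41ms (3/2)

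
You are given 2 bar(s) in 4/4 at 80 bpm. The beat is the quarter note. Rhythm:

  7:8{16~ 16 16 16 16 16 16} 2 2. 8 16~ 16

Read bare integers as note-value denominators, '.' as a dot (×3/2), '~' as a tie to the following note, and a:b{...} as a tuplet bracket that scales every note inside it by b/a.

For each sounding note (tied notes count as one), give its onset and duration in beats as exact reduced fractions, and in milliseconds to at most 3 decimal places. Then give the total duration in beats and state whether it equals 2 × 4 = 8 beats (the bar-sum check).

1) 0.0ms=0b +428.571ms=4/7b
2) 428.571ms=4/7b +214.286ms=2/7b
3) 642.857ms=6/7b +214.286ms=2/7b
4) 857.143ms=8/7b +214.286ms=2/7b
5) 1071.429ms=10/7b +214.286ms=2/7b
6) 1285.714ms=12/7b +214.286ms=2/7b
7) 1500.0ms=2b +1500.0ms=2b
8) 3000.0ms=4b +2250.0ms=3b
9) 5250.0ms=7b +375.0ms=1/2b
10) 5625.0ms=15/2b +375.0ms=1/2b
Σ=8b of 8 (80bpm 4/4) — PASS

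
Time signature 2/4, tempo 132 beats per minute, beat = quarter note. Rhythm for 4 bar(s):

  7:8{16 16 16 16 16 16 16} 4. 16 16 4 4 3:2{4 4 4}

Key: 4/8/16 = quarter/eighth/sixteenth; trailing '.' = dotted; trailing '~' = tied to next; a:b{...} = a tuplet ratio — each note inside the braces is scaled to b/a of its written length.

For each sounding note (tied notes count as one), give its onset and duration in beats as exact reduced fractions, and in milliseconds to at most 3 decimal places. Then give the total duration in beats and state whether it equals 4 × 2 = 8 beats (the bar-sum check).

1) 0.0ms=0b +129.87ms=2/7b
2) 129.87ms=2/7b +129.87ms=2/7b
3) 259.74ms=4/7b +129.87ms=2/7b
4) 389.61ms=6/7b +129.87ms=2/7b
5) 519.481ms=8/7b +129.87ms=2/7b
6) 649.351ms=10/7b +129.87ms=2/7b
7) 779.221ms=12/7b +129.87ms=2/7b
8) 909.091ms=2b +681.818ms=3/2b
9) 1590.909ms=7/2b +113.636ms=1/4b
10) 1704.545ms=15/4b +113.636ms=1/4b
11) 1818.182ms=4b +454.545ms=1b
12) 2272.727ms=5b +454.545ms=1b
13) 2727.273ms=6b +303.03ms=2/3b
14) 3030.303ms=20/3b +303.03ms=2/3b
15) 3333.333ms=22/3b +303.03ms=2/3b
Σ=8b of 8 (132bpm 2/4) — PASS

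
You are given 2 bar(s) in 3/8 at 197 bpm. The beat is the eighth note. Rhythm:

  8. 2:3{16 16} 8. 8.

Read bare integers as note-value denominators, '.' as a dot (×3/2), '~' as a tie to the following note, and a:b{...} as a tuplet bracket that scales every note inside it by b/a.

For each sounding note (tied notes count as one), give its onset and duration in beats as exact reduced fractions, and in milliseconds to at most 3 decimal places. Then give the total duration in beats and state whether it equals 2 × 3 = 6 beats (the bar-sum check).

1) 0.0ms=0b +456.853ms=3/2b
2) 456.853ms=3/2b +228.426ms=3/4b
3) 685.279ms=9/4b +228.426ms=3/4b
4) 913.706ms=3b +456.853ms=3/2b
5) 1370.558ms=9/2b +456.853ms=3/2b
Σ=6b of 6 (197bpm 3/8) — PASS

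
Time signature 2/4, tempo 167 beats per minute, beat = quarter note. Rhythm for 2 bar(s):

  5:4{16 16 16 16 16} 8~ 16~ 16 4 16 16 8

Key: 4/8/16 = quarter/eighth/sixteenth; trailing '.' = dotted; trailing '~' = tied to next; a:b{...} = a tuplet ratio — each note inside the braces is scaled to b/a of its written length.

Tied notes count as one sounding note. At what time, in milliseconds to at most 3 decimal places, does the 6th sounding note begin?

note 6 onset = 1b = 359.281ms

1. 0.0ms @ 0 + 71.856ms (1/5)
2. 71.856ms @ 1/5 + 71.856ms (1/5)
3. 143.713ms @ 2/5 + 71.856ms (1/5)
4. 215.569ms @ 3/5 + 71.856ms (1/5)
5. 287.425ms @ 4/5 + 71.856ms (1/5)
6. 359.281ms @ 1 + 359.281ms (1)
7. 718.563ms @ 2 + 359.281ms (1)
8. 1077.844ms @ 3 + 89.82ms (1/4)
9. 1167.665ms @ 13/4 + 89.82ms (1/4)
10. 1257.485ms @ 7/2 + 179.641ms (1/2)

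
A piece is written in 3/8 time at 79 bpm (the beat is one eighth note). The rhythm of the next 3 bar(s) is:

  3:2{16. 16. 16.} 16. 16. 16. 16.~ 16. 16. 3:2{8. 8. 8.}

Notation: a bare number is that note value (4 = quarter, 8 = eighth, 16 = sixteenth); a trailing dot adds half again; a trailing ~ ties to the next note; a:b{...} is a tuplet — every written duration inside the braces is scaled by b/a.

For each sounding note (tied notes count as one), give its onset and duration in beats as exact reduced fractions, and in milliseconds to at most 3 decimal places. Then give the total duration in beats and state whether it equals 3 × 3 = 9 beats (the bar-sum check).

1) 0.0ms=0b +379.747ms=1/2b
2) 379.747ms=1/2b +379.747ms=1/2b
3) 759.494ms=1b +379.747ms=1/2b
4) 1139.241ms=3/2b +569.62ms=3/4b
5) 1708.861ms=9/4b +569.62ms=3/4b
6) 2278.481ms=3b +569.62ms=3/4b
7) 2848.101ms=15/4b +1139.241ms=3/2b
8) 3987.342ms=21/4b +569.62ms=3/4b
9) 4556.962ms=6b +759.494ms=1b
10) 5316.456ms=7b +759.494ms=1b
11) 6075.949ms=8b +759.494ms=1b
Σ=9b of 9 (79bpm 3/8) — PASS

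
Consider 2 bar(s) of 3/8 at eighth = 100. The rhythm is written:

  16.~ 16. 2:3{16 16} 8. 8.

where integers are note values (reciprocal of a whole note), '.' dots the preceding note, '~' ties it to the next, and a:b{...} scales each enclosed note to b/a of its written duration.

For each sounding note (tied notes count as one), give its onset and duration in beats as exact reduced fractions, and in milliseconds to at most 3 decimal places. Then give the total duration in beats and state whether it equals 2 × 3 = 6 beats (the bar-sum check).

1) 0.0ms=0b +900.0ms=3/2b
2) 900.0ms=3/2b +450.0ms=3/4b
3) 1350.0ms=9/4b +450.0ms=3/4b
4) 1800.0ms=3b +900.0ms=3/2b
5) 2700.0ms=9/2b +900.0ms=3/2b
Σ=6b of 6 (100bpm 3/8) — PASS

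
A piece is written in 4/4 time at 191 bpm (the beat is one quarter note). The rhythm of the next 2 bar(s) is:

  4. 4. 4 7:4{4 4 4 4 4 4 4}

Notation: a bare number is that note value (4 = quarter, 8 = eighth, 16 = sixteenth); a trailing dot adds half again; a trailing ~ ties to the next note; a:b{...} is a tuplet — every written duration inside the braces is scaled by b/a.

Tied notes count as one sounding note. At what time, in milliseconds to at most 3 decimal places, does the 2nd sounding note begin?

1. 0.0ms @ 0 + 471.204ms (3/2)
2. 471.204ms @ 3/2 + 471.204ms (3/2)
3. 942.408ms @ 3 + 314.136ms (1)
4. 1256.545ms @ 4 + 179.506ms (4/7)
5. 1436.051ms @ 32/7 + 179.506ms (4/7)
6. 1615.557ms @ 36/7 + 179.506ms (4/7)
7. 1795.064ms @ 40/7 + 179.506ms (4/7)
8. 1974.57ms @ 44/7 + 179.506ms (4/7)
9. 2154.076ms @ 48/7 + 179.506ms (4/7)
10. 2333.583ms @ 52/7 + 179.506ms (4/7)

note 2 onset = 3/2b = 471.204ms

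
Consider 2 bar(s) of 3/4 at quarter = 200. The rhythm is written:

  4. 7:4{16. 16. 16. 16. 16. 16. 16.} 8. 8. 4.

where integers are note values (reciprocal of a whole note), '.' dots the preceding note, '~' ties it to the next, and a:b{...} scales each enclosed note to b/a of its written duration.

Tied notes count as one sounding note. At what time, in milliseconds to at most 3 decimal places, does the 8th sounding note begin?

note 8 onset = 39/14b = 835.714ms

1. 0.0ms @ 0 + 450.0ms (3/2)
2. 450.0ms @ 3/2 + 64.286ms (3/14)
3. 514.286ms @ 12/7 + 64.286ms (3/14)
4. 578.571ms @ 27/14 + 64.286ms (3/14)
5. 642.857ms @ 15/7 + 64.286ms (3/14)
6. 707.143ms @ 33/14 + 64.286ms (3/14)
7. 771.429ms @ 18/7 + 64.286ms (3/14)
8. 835.714ms @ 39/14 + 64.286ms (3/14)
9. 900.0ms @ 3 + 225.0ms (3/4)
10. 1125.0ms @ 15/4 + 225.0ms (3/4)
11. 1350.0ms @ 9/2 + 450.0ms (3/2)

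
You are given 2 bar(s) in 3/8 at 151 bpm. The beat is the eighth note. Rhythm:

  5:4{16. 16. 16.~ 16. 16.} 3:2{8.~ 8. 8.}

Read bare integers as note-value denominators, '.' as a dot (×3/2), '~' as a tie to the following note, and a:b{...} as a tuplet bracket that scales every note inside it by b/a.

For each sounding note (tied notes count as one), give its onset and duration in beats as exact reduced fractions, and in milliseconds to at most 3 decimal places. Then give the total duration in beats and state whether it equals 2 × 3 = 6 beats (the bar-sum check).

1) 0.0ms=0b +238.411ms=3/5b
2) 238.411ms=3/5b +238.411ms=3/5b
3) 476.821ms=6/5b +476.821ms=6/5b
4) 953.642ms=12/5b +238.411ms=3/5b
5) 1192.053ms=3b +794.702ms=2b
6) 1986.755ms=5b +397.351ms=1b
Σ=6b of 6 (151bpm 3/8) — PASS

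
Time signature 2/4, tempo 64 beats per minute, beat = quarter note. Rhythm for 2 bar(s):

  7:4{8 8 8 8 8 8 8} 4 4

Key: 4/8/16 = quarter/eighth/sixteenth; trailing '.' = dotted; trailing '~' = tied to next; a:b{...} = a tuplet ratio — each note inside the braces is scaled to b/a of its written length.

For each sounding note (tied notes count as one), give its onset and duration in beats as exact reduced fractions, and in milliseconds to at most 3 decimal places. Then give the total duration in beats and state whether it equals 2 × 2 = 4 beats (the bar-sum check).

1) 0.0ms=0b +267.857ms=2/7b
2) 267.857ms=2/7b +267.857ms=2/7b
3) 535.714ms=4/7b +267.857ms=2/7b
4) 803.571ms=6/7b +267.857ms=2/7b
5) 1071.429ms=8/7b +267.857ms=2/7b
6) 1339.286ms=10/7b +267.857ms=2/7b
7) 1607.143ms=12/7b +267.857ms=2/7b
8) 1875.0ms=2b +937.5ms=1b
9) 2812.5ms=3b +937.5ms=1b
Σ=4b of 4 (64bpm 2/4) — PASS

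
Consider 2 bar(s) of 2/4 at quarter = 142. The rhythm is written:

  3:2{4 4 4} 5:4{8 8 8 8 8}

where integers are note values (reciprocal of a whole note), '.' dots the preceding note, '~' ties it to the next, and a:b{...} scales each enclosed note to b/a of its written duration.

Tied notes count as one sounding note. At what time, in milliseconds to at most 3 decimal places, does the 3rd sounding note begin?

note 3 onset = 4/3b = 563.38ms

1. 0.0ms @ 0 + 281.69ms (2/3)
2. 281.69ms @ 2/3 + 281.69ms (2/3)
3. 563.38ms @ 4/3 + 281.69ms (2/3)
4. 845.07ms @ 2 + 169.014ms (2/5)
5. 1014.085ms @ 12/5 + 169.014ms (2/5)
6. 1183.099ms @ 14/5 + 169.014ms (2/5)
7. 1352.113ms @ 16/5 + 169.014ms (2/5)
8. 1521.127ms @ 18/5 + 169.014ms (2/5)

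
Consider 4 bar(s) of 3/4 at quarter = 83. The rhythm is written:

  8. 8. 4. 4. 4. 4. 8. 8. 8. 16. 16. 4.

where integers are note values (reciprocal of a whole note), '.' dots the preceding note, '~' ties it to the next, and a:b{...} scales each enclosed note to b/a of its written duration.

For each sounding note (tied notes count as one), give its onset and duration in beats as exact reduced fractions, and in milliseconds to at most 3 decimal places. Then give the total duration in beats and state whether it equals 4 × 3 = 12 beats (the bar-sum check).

1) 0.0ms=0b +542.169ms=3/4b
2) 542.169ms=3/4b +542.169ms=3/4b
3) 1084.337ms=3/2b +1084.337ms=3/2b
4) 2168.675ms=3b +1084.337ms=3/2b
5) 3253.012ms=9/2b +1084.337ms=3/2b
6) 4337.349ms=6b +1084.337ms=3/2b
7) 5421.687ms=15/2b +542.169ms=3/4b
8) 5963.855ms=33/4b +542.169ms=3/4b
9) 6506.024ms=9b +542.169ms=3/4b
10) 7048.193ms=39/4b +271.084ms=3/8b
11) 7319.277ms=81/8b +271.084ms=3/8b
12) 7590.361ms=21/2b +1084.337ms=3/2b
Σ=12b of 12 (83bpm 3/4) — PASS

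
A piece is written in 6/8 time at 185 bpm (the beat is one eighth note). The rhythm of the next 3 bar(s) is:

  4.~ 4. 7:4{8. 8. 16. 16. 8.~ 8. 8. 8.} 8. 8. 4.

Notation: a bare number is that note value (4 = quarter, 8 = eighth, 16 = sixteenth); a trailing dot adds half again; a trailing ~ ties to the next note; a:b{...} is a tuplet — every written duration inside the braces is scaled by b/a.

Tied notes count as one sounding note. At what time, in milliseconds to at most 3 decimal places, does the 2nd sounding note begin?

note 2 onset = 6b = 1945.946ms

1. 0.0ms @ 0 + 1945.946ms (6)
2. 1945.946ms @ 6 + 277.992ms (6/7)
3. 2223.938ms @ 48/7 + 277.992ms (6/7)
4. 2501.931ms @ 54/7 + 138.996ms (3/7)
5. 2640.927ms @ 57/7 + 138.996ms (3/7)
6. 2779.923ms @ 60/7 + 555.985ms (12/7)
7. 3335.907ms @ 72/7 + 277.992ms (6/7)
8. 3613.9ms @ 78/7 + 277.992ms (6/7)
9. 3891.892ms @ 12 + 486.486ms (3/2)
10. 4378.378ms @ 27/2 + 486.486ms (3/2)
11. 4864.865ms @ 15 + 972.973ms (3)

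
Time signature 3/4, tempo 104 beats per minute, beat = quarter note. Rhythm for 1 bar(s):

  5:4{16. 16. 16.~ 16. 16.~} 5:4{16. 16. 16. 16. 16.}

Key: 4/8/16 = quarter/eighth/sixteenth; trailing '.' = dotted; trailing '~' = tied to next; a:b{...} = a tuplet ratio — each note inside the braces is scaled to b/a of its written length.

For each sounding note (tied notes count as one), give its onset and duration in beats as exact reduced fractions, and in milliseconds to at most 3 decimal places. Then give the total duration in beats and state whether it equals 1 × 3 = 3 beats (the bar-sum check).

1) 0.0ms=0b +173.077ms=3/10b
2) 173.077ms=3/10b +173.077ms=3/10b
3) 346.154ms=3/5b +346.154ms=3/5b
4) 692.308ms=6/5b +346.154ms=3/5b
5) 1038.462ms=9/5b +173.077ms=3/10b
6) 1211.538ms=21/10b +173.077ms=3/10b
7) 1384.615ms=12/5b +173.077ms=3/10b
8) 1557.692ms=27/10b +173.077ms=3/10b
Σ=3b of 3 (104bpm 3/4) — PASS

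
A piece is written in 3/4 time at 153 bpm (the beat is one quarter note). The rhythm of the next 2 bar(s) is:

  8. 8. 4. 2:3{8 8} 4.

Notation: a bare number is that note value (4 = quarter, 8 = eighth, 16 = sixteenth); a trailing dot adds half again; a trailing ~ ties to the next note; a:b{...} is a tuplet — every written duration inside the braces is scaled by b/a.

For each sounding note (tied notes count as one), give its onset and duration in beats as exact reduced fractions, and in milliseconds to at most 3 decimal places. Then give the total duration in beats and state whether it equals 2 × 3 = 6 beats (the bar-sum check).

1) 0.0ms=0b +294.118ms=3/4b
2) 294.118ms=3/4b +294.118ms=3/4b
3) 588.235ms=3/2b +588.235ms=3/2b
4) 1176.471ms=3b +294.118ms=3/4b
5) 1470.588ms=15/4b +294.118ms=3/4b
6) 1764.706ms=9/2b +588.235ms=3/2b
Σ=6b of 6 (153bpm 3/4) — PASS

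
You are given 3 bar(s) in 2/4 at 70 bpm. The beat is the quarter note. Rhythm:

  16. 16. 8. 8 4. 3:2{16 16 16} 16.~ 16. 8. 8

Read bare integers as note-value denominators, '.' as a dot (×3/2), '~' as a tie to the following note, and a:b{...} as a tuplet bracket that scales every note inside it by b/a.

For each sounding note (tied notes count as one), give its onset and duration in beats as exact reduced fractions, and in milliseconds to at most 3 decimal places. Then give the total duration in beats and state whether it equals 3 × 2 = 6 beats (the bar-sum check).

1) 0.0ms=0b +321.429ms=3/8b
2) 321.429ms=3/8b +321.429ms=3/8b
3) 642.857ms=3/4b +642.857ms=3/4b
4) 1285.714ms=3/2b +428.571ms=1/2b
5) 1714.286ms=2b +1285.714ms=3/2b
6) 3000.0ms=7/2b +142.857ms=1/6b
7) 3142.857ms=11/3b +142.857ms=1/6b
8) 3285.714ms=23/6b +142.857ms=1/6b
9) 3428.571ms=4b +642.857ms=3/4b
10) 4071.429ms=19/4b +642.857ms=3/4b
11) 4714.286ms=11/2b +428.571ms=1/2b
Σ=6b of 6 (70bpm 2/4) — PASS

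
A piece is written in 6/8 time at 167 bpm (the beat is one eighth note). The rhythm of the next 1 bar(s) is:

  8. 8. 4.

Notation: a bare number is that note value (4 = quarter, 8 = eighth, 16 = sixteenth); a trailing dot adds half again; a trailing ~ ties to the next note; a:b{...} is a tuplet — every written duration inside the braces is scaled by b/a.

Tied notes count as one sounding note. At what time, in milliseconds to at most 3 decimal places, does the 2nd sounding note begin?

note 2 onset = 3/2b = 538.922ms

1. 0.0ms @ 0 + 538.922ms (3/2)
2. 538.922ms @ 3/2 + 538.922ms (3/2)
3. 1077.844ms @ 3 + 1077.844ms (3)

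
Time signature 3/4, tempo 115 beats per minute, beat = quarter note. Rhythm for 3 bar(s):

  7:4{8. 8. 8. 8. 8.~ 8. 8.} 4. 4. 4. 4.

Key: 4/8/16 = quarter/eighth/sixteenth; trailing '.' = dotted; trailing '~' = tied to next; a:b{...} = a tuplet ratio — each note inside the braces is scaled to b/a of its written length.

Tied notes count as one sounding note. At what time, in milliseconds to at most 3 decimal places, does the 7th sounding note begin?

note 7 onset = 3b = 1565.217ms

1. 0.0ms @ 0 + 223.602ms (3/7)
2. 223.602ms @ 3/7 + 223.602ms (3/7)
3. 447.205ms @ 6/7 + 223.602ms (3/7)
4. 670.807ms @ 9/7 + 223.602ms (3/7)
5. 894.41ms @ 12/7 + 447.205ms (6/7)
6. 1341.615ms @ 18/7 + 223.602ms (3/7)
7. 1565.217ms @ 3 + 782.609ms (3/2)
8. 2347.826ms @ 9/2 + 782.609ms (3/2)
9. 3130.435ms @ 6 + 782.609ms (3/2)
10. 3913.043ms @ 15/2 + 782.609ms (3/2)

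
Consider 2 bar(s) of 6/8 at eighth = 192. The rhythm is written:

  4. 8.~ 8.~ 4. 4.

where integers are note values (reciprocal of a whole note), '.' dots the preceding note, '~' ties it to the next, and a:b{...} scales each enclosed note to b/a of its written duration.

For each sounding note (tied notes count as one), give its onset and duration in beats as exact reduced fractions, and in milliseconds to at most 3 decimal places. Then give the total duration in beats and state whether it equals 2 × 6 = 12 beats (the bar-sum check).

1) 0.0ms=0b +937.5ms=3b
2) 937.5ms=3b +1875.0ms=6b
3) 2812.5ms=9b +937.5ms=3b
Σ=12b of 12 (192bpm 6/8) — PASS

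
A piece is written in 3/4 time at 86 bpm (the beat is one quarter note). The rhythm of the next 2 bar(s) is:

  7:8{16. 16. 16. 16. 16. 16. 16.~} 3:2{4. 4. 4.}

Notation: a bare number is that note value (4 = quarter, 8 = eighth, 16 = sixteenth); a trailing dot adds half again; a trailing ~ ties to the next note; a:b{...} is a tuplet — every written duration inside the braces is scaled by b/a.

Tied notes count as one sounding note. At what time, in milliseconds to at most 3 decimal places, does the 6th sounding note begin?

1. 0.0ms @ 0 + 299.003ms (3/7)
2. 299.003ms @ 3/7 + 299.003ms (3/7)
3. 598.007ms @ 6/7 + 299.003ms (3/7)
4. 897.01ms @ 9/7 + 299.003ms (3/7)
5. 1196.013ms @ 12/7 + 299.003ms (3/7)
6. 1495.017ms @ 15/7 + 299.003ms (3/7)
7. 1794.02ms @ 18/7 + 996.678ms (10/7)
8. 2790.698ms @ 4 + 697.674ms (1)
9. 3488.372ms @ 5 + 697.674ms (1)

note 6 onset = 15/7b = 1495.017ms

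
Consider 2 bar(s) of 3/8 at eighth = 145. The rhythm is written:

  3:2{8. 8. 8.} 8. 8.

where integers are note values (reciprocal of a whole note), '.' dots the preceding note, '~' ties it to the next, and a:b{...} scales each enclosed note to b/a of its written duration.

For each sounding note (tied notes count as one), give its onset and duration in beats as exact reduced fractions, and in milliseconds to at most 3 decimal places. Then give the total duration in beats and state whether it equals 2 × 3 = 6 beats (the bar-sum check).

1) 0.0ms=0b +413.793ms=1b
2) 413.793ms=1b +413.793ms=1b
3) 827.586ms=2b +413.793ms=1b
4) 1241.379ms=3b +620.69ms=3/2b
5) 1862.069ms=9/2b +620.69ms=3/2b
Σ=6b of 6 (145bpm 3/8) — PASS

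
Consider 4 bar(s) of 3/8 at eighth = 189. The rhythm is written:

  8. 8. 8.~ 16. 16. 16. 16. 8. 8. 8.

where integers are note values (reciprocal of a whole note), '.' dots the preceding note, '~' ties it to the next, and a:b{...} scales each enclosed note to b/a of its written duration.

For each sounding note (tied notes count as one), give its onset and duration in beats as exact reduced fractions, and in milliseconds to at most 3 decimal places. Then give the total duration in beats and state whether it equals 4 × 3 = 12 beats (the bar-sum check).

1) 0.0ms=0b +476.19ms=3/2b
2) 476.19ms=3/2b +476.19ms=3/2b
3) 952.381ms=3b +714.286ms=9/4b
4) 1666.667ms=21/4b +238.095ms=3/4b
5) 1904.762ms=6b +238.095ms=3/4b
6) 2142.857ms=27/4b +238.095ms=3/4b
7) 2380.952ms=15/2b +476.19ms=3/2b
8) 2857.143ms=9b +476.19ms=3/2b
9) 3333.333ms=21/2b +476.19ms=3/2b
Σ=12b of 12 (189bpm 3/8) — PASS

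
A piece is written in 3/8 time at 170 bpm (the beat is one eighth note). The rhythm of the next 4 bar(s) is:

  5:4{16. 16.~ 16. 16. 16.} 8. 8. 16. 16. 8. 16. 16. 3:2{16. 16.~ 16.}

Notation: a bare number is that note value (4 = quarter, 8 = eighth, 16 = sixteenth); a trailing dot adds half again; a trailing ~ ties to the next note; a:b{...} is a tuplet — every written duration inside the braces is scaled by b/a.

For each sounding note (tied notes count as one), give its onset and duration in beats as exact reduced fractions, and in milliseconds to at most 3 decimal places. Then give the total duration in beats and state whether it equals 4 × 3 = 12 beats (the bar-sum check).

1) 0.0ms=0b +211.765ms=3/5b
2) 211.765ms=3/5b +423.529ms=6/5b
3) 635.294ms=9/5b +211.765ms=3/5b
4) 847.059ms=12/5b +211.765ms=3/5b
5) 1058.824ms=3b +529.412ms=3/2b
6) 1588.235ms=9/2b +529.412ms=3/2b
7) 2117.647ms=6b +264.706ms=3/4b
8) 2382.353ms=27/4b +264.706ms=3/4b
9) 2647.059ms=15/2b +529.412ms=3/2b
10) 3176.471ms=9b +264.706ms=3/4b
11) 3441.176ms=39/4b +264.706ms=3/4b
12) 3705.882ms=21/2b +176.471ms=1/2b
13) 3882.353ms=11b +352.941ms=1b
Σ=12b of 12 (170bpm 3/8) — PASS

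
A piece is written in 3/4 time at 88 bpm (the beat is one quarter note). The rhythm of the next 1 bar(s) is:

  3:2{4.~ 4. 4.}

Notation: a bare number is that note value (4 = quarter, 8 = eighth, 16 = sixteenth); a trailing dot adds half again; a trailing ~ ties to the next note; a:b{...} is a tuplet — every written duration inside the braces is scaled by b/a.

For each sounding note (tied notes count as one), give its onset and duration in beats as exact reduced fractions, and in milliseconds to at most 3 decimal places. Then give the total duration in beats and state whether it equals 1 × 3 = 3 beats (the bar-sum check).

1) 0.0ms=0b +1363.636ms=2b
2) 1363.636ms=2b +681.818ms=1b
Σ=3b of 3 (88bpm 3/4) — PASS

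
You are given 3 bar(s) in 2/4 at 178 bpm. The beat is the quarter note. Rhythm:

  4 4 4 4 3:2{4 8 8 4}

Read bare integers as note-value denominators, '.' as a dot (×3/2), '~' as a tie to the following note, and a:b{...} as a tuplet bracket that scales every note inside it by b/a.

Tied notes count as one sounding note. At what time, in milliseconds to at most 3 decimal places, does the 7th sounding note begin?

1. 0.0ms @ 0 + 337.079ms (1)
2. 337.079ms @ 1 + 337.079ms (1)
3. 674.157ms @ 2 + 337.079ms (1)
4. 1011.236ms @ 3 + 337.079ms (1)
5. 1348.315ms @ 4 + 224.719ms (2/3)
6. 1573.034ms @ 14/3 + 112.36ms (1/3)
7. 1685.393ms @ 5 + 112.36ms (1/3)
8. 1797.753ms @ 16/3 + 224.719ms (2/3)

note 7 onset = 5b = 1685.393ms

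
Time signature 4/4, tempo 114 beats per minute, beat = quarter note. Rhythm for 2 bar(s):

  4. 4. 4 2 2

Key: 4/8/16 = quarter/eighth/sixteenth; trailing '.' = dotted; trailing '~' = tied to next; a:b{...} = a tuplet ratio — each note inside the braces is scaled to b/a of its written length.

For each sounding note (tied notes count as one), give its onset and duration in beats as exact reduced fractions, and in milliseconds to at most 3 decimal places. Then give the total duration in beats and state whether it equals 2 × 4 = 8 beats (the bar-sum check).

1) 0.0ms=0b +789.474ms=3/2b
2) 789.474ms=3/2b +789.474ms=3/2b
3) 1578.947ms=3b +526.316ms=1b
4) 2105.263ms=4b +1052.632ms=2b
5) 3157.895ms=6b +1052.632ms=2b
Σ=8b of 8 (114bpm 4/4) — PASS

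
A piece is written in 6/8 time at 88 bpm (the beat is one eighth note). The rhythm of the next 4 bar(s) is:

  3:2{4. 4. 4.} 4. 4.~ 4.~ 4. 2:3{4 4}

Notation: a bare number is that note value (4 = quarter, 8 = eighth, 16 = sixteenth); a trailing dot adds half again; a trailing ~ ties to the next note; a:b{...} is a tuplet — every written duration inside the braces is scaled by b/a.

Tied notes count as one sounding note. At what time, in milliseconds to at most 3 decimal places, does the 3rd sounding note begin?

note 3 onset = 4b = 2727.273ms

1. 0.0ms @ 0 + 1363.636ms (2)
2. 1363.636ms @ 2 + 1363.636ms (2)
3. 2727.273ms @ 4 + 1363.636ms (2)
4. 4090.909ms @ 6 + 2045.455ms (3)
5. 6136.364ms @ 9 + 6136.364ms (9)
6. 12272.727ms @ 18 + 2045.455ms (3)
7. 14318.182ms @ 21 + 2045.455ms (3)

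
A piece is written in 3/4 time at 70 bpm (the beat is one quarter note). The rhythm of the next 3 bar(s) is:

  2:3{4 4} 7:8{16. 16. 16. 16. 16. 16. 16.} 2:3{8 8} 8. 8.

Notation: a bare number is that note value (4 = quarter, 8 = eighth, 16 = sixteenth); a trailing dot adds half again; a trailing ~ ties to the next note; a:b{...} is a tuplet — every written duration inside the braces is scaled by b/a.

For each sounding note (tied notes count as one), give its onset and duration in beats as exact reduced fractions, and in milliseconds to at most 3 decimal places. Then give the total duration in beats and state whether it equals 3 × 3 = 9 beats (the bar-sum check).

1) 0.0ms=0b +1285.714ms=3/2b
2) 1285.714ms=3/2b +1285.714ms=3/2b
3) 2571.429ms=3b +367.347ms=3/7b
4) 2938.776ms=24/7b +367.347ms=3/7b
5) 3306.122ms=27/7b +367.347ms=3/7b
6) 3673.469ms=30/7b +367.347ms=3/7b
7) 4040.816ms=33/7b +367.347ms=3/7b
8) 4408.163ms=36/7b +367.347ms=3/7b
9) 4775.51ms=39/7b +367.347ms=3/7b
10) 5142.857ms=6b +642.857ms=3/4b
11) 5785.714ms=27/4b +642.857ms=3/4b
12) 6428.571ms=15/2b +642.857ms=3/4b
13) 7071.429ms=33/4b +642.857ms=3/4b
Σ=9b of 9 (70bpm 3/4) — PASS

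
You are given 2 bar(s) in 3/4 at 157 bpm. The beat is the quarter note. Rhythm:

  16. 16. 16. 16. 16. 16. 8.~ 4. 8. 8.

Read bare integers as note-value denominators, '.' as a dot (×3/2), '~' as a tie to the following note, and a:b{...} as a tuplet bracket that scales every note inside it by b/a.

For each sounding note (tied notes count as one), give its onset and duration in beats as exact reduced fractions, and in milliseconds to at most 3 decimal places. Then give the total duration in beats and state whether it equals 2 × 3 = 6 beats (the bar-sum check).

1) 0.0ms=0b +143.312ms=3/8b
2) 143.312ms=3/8b +143.312ms=3/8b
3) 286.624ms=3/4b +143.312ms=3/8b
4) 429.936ms=9/8b +143.312ms=3/8b
5) 573.248ms=3/2b +143.312ms=3/8b
6) 716.561ms=15/8b +143.312ms=3/8b
7) 859.873ms=9/4b +859.873ms=9/4b
8) 1719.745ms=9/2b +286.624ms=3/4b
9) 2006.369ms=21/4b +286.624ms=3/4b
Σ=6b of 6 (157bpm 3/4) — PASS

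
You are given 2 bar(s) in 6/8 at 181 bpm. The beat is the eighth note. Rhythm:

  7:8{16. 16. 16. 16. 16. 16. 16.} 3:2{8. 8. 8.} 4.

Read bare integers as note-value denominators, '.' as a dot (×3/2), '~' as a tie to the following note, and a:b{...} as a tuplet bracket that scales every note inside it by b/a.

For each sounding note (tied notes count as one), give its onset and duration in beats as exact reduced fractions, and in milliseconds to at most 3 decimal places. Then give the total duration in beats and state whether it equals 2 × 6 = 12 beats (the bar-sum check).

1) 0.0ms=0b +284.136ms=6/7b
2) 284.136ms=6/7b +284.136ms=6/7b
3) 568.272ms=12/7b +284.136ms=6/7b
4) 852.407ms=18/7b +284.136ms=6/7b
5) 1136.543ms=24/7b +284.136ms=6/7b
6) 1420.679ms=30/7b +284.136ms=6/7b
7) 1704.815ms=36/7b +284.136ms=6/7b
8) 1988.95ms=6b +331.492ms=1b
9) 2320.442ms=7b +331.492ms=1b
10) 2651.934ms=8b +331.492ms=1b
11) 2983.425ms=9b +994.475ms=3b
Σ=12b of 12 (181bpm 6/8) — PASS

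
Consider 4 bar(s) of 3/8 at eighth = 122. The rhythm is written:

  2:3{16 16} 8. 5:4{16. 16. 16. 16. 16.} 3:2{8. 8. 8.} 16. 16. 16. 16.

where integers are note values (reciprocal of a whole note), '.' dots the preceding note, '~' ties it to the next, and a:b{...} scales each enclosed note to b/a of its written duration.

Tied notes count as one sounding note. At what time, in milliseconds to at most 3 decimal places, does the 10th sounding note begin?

1. 0.0ms @ 0 + 368.852ms (3/4)
2. 368.852ms @ 3/4 + 368.852ms (3/4)
3. 737.705ms @ 3/2 + 737.705ms (3/2)
4. 1475.41ms @ 3 + 295.082ms (3/5)
5. 1770.492ms @ 18/5 + 295.082ms (3/5)
6. 2065.574ms @ 21/5 + 295.082ms (3/5)
7. 2360.656ms @ 24/5 + 295.082ms (3/5)
8. 2655.738ms @ 27/5 + 295.082ms (3/5)
9. 2950.82ms @ 6 + 491.803ms (1)
10. 3442.623ms @ 7 + 491.803ms (1)
11. 3934.426ms @ 8 + 491.803ms (1)
12. 4426.23ms @ 9 + 368.852ms (3/4)
13. 4795.082ms @ 39/4 + 368.852ms (3/4)
14. 5163.934ms @ 21/2 + 368.852ms (3/4)
15. 5532.787ms @ 45/4 + 368.852ms (3/4)

note 10 onset = 7b = 3442.623ms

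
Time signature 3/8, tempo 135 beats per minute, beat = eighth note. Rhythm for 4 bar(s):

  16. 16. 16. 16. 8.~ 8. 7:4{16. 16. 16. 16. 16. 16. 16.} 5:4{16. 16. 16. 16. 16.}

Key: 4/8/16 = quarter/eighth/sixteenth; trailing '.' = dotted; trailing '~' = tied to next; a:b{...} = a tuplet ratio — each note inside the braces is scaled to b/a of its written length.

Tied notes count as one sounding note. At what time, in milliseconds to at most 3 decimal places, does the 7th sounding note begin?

1. 0.0ms @ 0 + 333.333ms (3/4)
2. 333.333ms @ 3/4 + 333.333ms (3/4)
3. 666.667ms @ 3/2 + 333.333ms (3/4)
4. 1000.0ms @ 9/4 + 333.333ms (3/4)
5. 1333.333ms @ 3 + 1333.333ms (3)
6. 2666.667ms @ 6 + 190.476ms (3/7)
7. 2857.143ms @ 45/7 + 190.476ms (3/7)
8. 3047.619ms @ 48/7 + 190.476ms (3/7)
9. 3238.095ms @ 51/7 + 190.476ms (3/7)
10. 3428.571ms @ 54/7 + 190.476ms (3/7)
11. 3619.048ms @ 57/7 + 190.476ms (3/7)
12. 3809.524ms @ 60/7 + 190.476ms (3/7)
13. 4000.0ms @ 9 + 266.667ms (3/5)
14. 4266.667ms @ 48/5 + 266.667ms (3/5)
15. 4533.333ms @ 51/5 + 266.667ms (3/5)
16. 4800.0ms @ 54/5 + 266.667ms (3/5)
17. 5066.667ms @ 57/5 + 266.667ms (3/5)

note 7 onset = 45/7b = 2857.143ms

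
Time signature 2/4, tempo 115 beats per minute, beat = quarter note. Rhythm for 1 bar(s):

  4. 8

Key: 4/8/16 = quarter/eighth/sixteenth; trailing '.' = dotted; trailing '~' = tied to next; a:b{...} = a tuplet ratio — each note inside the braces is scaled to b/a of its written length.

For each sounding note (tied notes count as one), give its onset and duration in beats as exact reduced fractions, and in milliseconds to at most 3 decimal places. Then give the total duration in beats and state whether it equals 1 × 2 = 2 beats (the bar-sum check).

1) 0.0ms=0b +782.609ms=3/2b
2) 782.609ms=3/2b +260.87ms=1/2b
Σ=2b of 2 (115bpm 2/4) — PASS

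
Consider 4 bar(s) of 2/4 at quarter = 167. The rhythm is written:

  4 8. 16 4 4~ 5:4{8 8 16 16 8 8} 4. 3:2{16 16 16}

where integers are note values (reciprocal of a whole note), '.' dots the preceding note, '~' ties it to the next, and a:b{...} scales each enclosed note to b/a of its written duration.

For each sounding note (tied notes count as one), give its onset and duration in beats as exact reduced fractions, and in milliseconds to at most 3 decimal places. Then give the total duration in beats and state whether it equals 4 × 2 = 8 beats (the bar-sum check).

1) 0.0ms=0b +359.281ms=1b
2) 359.281ms=1b +269.461ms=3/4b
3) 628.743ms=7/4b +89.82ms=1/4b
4) 718.563ms=2b +359.281ms=1b
5) 1077.844ms=3b +502.994ms=7/5b
6) 1580.838ms=22/5b +143.713ms=2/5b
7) 1724.551ms=24/5b +71.856ms=1/5b
8) 1796.407ms=5b +71.856ms=1/5b
9) 1868.263ms=26/5b +143.713ms=2/5b
10) 2011.976ms=28/5b +143.713ms=2/5b
11) 2155.689ms=6b +538.922ms=3/2b
12) 2694.611ms=15/2b +59.88ms=1/6b
13) 2754.491ms=23/3b +59.88ms=1/6b
14) 2814.371ms=47/6b +59.88ms=1/6b
Σ=8b of 8 (167bpm 2/4) — PASS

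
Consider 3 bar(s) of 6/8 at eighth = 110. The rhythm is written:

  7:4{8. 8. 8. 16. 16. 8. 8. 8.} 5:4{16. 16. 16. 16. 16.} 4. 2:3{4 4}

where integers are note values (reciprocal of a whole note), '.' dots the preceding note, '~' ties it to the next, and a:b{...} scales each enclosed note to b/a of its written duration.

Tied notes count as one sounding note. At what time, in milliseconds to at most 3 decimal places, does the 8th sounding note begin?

1. 0.0ms @ 0 + 467.532ms (6/7)
2. 467.532ms @ 6/7 + 467.532ms (6/7)
3. 935.065ms @ 12/7 + 467.532ms (6/7)
4. 1402.597ms @ 18/7 + 233.766ms (3/7)
5. 1636.364ms @ 3 + 233.766ms (3/7)
6. 1870.13ms @ 24/7 + 467.532ms (6/7)
7. 2337.662ms @ 30/7 + 467.532ms (6/7)
8. 2805.195ms @ 36/7 + 467.532ms (6/7)
9. 3272.727ms @ 6 + 327.273ms (3/5)
10. 3600.0ms @ 33/5 + 327.273ms (3/5)
11. 3927.273ms @ 36/5 + 327.273ms (3/5)
12. 4254.545ms @ 39/5 + 327.273ms (3/5)
13. 4581.818ms @ 42/5 + 327.273ms (3/5)
14. 4909.091ms @ 9 + 1636.364ms (3)
15. 6545.455ms @ 12 + 1636.364ms (3)
16. 8181.818ms @ 15 + 1636.364ms (3)

note 8 onset = 36/7b = 2805.195ms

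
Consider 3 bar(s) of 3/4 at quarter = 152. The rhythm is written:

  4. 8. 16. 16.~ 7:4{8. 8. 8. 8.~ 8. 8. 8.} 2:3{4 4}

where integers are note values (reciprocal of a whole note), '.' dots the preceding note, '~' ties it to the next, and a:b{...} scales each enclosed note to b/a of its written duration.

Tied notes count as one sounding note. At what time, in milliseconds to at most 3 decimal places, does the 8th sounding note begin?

note 8 onset = 36/7b = 2030.075ms

1. 0.0ms @ 0 + 592.105ms (3/2)
2. 592.105ms @ 3/2 + 296.053ms (3/4)
3. 888.158ms @ 9/4 + 148.026ms (3/8)
4. 1036.184ms @ 21/8 + 317.199ms (45/56)
5. 1353.383ms @ 24/7 + 169.173ms (3/7)
6. 1522.556ms @ 27/7 + 169.173ms (3/7)
7. 1691.729ms @ 30/7 + 338.346ms (6/7)
8. 2030.075ms @ 36/7 + 169.173ms (3/7)
9. 2199.248ms @ 39/7 + 169.173ms (3/7)
10. 2368.421ms @ 6 + 592.105ms (3/2)
11. 2960.526ms @ 15/2 + 592.105ms (3/2)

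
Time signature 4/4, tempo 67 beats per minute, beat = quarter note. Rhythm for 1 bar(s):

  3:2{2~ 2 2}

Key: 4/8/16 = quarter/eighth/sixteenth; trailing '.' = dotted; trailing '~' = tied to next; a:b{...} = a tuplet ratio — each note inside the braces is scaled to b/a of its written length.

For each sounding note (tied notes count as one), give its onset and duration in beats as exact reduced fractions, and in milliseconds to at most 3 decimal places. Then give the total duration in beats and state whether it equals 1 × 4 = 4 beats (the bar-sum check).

1) 0.0ms=0b +2388.06ms=8/3b
2) 2388.06ms=8/3b +1194.03ms=4/3b
Σ=4b of 4 (67bpm 4/4) — PASS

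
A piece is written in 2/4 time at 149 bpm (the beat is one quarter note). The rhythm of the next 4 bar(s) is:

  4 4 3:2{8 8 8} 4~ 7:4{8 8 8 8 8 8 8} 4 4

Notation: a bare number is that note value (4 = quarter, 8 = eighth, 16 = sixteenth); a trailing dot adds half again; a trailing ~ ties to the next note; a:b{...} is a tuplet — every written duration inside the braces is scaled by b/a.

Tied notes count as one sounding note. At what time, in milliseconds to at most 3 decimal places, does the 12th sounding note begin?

note 12 onset = 40/7b = 2301.055ms

1. 0.0ms @ 0 + 402.685ms (1)
2. 402.685ms @ 1 + 402.685ms (1)
3. 805.369ms @ 2 + 134.228ms (1/3)
4. 939.597ms @ 7/3 + 134.228ms (1/3)
5. 1073.826ms @ 8/3 + 134.228ms (1/3)
6. 1208.054ms @ 3 + 517.737ms (9/7)
7. 1725.791ms @ 30/7 + 115.053ms (2/7)
8. 1840.844ms @ 32/7 + 115.053ms (2/7)
9. 1955.896ms @ 34/7 + 115.053ms (2/7)
10. 2070.949ms @ 36/7 + 115.053ms (2/7)
11. 2186.002ms @ 38/7 + 115.053ms (2/7)
12. 2301.055ms @ 40/7 + 115.053ms (2/7)
13. 2416.107ms @ 6 + 402.685ms (1)
14. 2818.792ms @ 7 + 402.685ms (1)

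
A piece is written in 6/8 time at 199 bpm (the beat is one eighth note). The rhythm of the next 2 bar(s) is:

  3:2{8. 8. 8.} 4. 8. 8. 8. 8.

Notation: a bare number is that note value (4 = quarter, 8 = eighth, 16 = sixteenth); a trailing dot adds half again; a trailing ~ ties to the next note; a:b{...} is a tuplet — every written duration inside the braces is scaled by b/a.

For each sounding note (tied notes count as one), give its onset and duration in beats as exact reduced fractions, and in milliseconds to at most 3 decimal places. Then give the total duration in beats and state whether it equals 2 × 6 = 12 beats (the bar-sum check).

1) 0.0ms=0b +301.508ms=1b
2) 301.508ms=1b +301.508ms=1b
3) 603.015ms=2b +301.508ms=1b
4) 904.523ms=3b +904.523ms=3b
5) 1809.045ms=6b +452.261ms=3/2b
6) 2261.307ms=15/2b +452.261ms=3/2b
7) 2713.568ms=9b +452.261ms=3/2b
8) 3165.829ms=21/2b +452.261ms=3/2b
Σ=12b of 12 (199bpm 6/8) — PASS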